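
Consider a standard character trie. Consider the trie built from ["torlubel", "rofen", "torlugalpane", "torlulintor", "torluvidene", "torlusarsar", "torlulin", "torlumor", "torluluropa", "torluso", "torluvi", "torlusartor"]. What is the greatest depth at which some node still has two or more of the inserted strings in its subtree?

8

The deepest shared node is where two words last agree before diverging.
"torlulin" and "torlulintor" agree on "torlulin" (8 characters) before diverging; nothing deeper is shared.
Longest shared-prefix length: 8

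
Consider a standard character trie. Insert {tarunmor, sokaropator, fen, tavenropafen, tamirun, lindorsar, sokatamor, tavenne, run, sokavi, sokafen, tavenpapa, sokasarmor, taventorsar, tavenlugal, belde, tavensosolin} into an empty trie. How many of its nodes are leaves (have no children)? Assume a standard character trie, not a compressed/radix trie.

A leaf is a node with no children — equivalently, the end of a word that is not a proper prefix of any other stored word.
Those words: "belde", "fen", "lindorsar", "run", "sokafen", "sokaropator", "sokasarmor", "sokatamor", "sokavi", "tamirun", "tarunmor", "tavenlugal", "tavenne", "tavenpapa", "tavenropafen", "tavensosolin", "taventorsar"
Leaf count: 17

17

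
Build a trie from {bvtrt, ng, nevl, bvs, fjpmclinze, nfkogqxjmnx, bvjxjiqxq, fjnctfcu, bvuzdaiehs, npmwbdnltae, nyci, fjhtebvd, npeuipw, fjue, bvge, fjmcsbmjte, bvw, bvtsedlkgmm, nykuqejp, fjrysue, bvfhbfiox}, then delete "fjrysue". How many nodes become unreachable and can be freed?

After clearing the end-marker at "fjrysue", prune upward until reaching a node still needed by another word.
The suffix "rysue" (5 nodes) is used only by "fjrysue"; the node for "fj" still has the child "p", so pruning stops there.
Nodes removed: 5

5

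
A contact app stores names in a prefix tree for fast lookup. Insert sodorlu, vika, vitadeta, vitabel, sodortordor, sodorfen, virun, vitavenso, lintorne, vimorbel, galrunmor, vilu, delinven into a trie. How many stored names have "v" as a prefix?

7

Filter for entries beginning with "v":
Words under "v": vika, vilu, vimorbel, virun, vitabel, vitadeta, vitavenso
Count: 7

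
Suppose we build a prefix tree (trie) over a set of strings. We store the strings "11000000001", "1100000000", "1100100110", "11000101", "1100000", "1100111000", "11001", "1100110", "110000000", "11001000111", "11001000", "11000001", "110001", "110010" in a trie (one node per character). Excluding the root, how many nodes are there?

Trace insertions, counting only characters that open a new branch:
  "11000000001" → 11 new (1, 1, 0, 0, 0, 0, 0, 0, 0, 0, 1)
  "1100000000" → prefix "1100000000" already present; 0 new (none)
  "1100100110" → prefix "1100" already present; 6 new (1, 0, 0, 1, 1, 0)
  "11000101" → prefix "11000" already present; 3 new (1, 0, 1)
  "1100000" → prefix "1100000" already present; 0 new (none)
  "1100111000" → prefix "11001" already present; 5 new (1, 1, 0, 0, 0)
  "11001" → prefix "11001" already present; 0 new (none)
  "1100110" → prefix "110011" already present; 1 new (0)
  "110000000" → prefix "110000000" already present; 0 new (none)
  "11001000111" → prefix "1100100" already present; 4 new (0, 1, 1, 1)
  "11001000" → prefix "11001000" already present; 0 new (none)
  "11000001" → prefix "1100000" already present; 1 new (1)
  "110001" → prefix "110001" already present; 0 new (none)
  "110010" → prefix "110010" already present; 0 new (none)
Total nodes = 11 + 0 + 6 + 3 + 0 + 5 + 0 + 1 + 0 + 4 + 0 + 1 + 0 + 0 = 31

31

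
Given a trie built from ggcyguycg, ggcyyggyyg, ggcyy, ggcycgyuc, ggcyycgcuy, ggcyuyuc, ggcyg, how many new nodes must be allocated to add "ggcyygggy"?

The longest prefix of "ggcyygggy" already in the trie is "ggcyygg" (length 7).
Each of the 2 remaining characters creates one node.

2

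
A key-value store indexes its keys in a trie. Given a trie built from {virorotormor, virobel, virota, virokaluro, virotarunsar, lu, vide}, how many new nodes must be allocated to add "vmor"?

The longest prefix of "vmor" already in the trie is "v" (length 1).
So 4 − 1 = 3 new nodes.

3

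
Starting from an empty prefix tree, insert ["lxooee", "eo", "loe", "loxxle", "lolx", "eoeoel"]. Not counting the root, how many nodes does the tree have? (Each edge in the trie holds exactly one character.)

For each word, the new-node count is its length minus the longest prefix already in the trie:
  "lxooee" → 6 new (l, x, o, o, e, e)
  "eo" → 2 new (e, o)
  "loe" → prefix "l" already present; 2 new (o, e)
  "loxxle" → prefix "lo" already present; 4 new (x, x, l, e)
  "lolx" → prefix "lo" already present; 2 new (l, x)
  "eoeoel" → prefix "eo" already present; 4 new (e, o, e, l)
Total nodes = 6 + 2 + 2 + 4 + 2 + 4 = 20

20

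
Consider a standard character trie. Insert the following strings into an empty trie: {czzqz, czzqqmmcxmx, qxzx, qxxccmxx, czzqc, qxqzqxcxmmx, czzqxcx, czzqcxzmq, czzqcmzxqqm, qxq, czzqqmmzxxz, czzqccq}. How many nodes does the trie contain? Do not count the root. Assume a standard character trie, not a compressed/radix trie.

Trace insertions, counting only characters that open a new branch:
  "czzqz" → 5 new (c, z, z, q, z)
  "czzqqmmcxmx" → prefix "czzq" already present; 7 new (q, m, m, c, x, m, x)
  "qxzx" → 4 new (q, x, z, x)
  "qxxccmxx" → prefix "qx" already present; 6 new (x, c, c, m, x, x)
  "czzqc" → prefix "czzq" already present; 1 new (c)
  "qxqzqxcxmmx" → prefix "qx" already present; 9 new (q, z, q, x, c, x, m, m, x)
  "czzqxcx" → prefix "czzq" already present; 3 new (x, c, x)
  "czzqcxzmq" → prefix "czzqc" already present; 4 new (x, z, m, q)
  "czzqcmzxqqm" → prefix "czzqc" already present; 6 new (m, z, x, q, q, m)
  "qxq" → prefix "qxq" already present; 0 new (none)
  "czzqqmmzxxz" → prefix "czzqqmm" already present; 4 new (z, x, x, z)
  "czzqccq" → prefix "czzqc" already present; 2 new (c, q)
Total nodes = 5 + 7 + 4 + 6 + 1 + 9 + 3 + 4 + 6 + 0 + 4 + 2 = 51

51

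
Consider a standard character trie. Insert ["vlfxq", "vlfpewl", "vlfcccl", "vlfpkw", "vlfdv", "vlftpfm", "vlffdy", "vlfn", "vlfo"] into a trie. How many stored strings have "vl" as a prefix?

Filter for entries beginning with "vl":
Matches: "vlfcccl", "vlfdv", "vlffdy", "vlfn", "vlfo", "vlfpewl", "vlfpkw", "vlftpfm", "vlfxq"
Count: 9

9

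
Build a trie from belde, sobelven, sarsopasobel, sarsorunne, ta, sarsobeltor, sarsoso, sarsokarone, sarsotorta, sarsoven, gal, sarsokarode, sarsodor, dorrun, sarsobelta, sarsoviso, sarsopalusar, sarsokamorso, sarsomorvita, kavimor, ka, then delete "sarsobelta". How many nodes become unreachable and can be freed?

1

After clearing the end-marker at "sarsobelta", prune upward until reaching a node still needed by another word.
The suffix "a" (1 node) is used only by "sarsobelta"; the node for "sarsobelt" still has the child "o", so pruning stops there.
Nodes removed: 1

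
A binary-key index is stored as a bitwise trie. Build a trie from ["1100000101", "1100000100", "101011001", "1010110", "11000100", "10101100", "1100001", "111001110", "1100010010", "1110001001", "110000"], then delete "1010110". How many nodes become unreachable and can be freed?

0

After clearing the end-marker at "1010110", prune upward until reaching a node still needed by another word.
Every node on "1010110" is still needed (e.g. by "101011001"), so nothing is freed.
Nodes removed: 0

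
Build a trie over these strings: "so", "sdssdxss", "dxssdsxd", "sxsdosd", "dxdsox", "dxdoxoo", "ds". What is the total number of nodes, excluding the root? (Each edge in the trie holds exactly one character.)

Trace insertions, counting only characters that open a new branch:
  "so" → 2 new (s, o)
  "sdssdxss" → prefix "s" already present; 7 new (d, s, s, d, x, s, s)
  "dxssdsxd" → 8 new (d, x, s, s, d, s, x, d)
  "sxsdosd" → prefix "s" already present; 6 new (x, s, d, o, s, d)
  "dxdsox" → prefix "dx" already present; 4 new (d, s, o, x)
  "dxdoxoo" → prefix "dxd" already present; 4 new (o, x, o, o)
  "ds" → prefix "d" already present; 1 new (s)
Total nodes = 2 + 7 + 8 + 6 + 4 + 4 + 1 = 32

32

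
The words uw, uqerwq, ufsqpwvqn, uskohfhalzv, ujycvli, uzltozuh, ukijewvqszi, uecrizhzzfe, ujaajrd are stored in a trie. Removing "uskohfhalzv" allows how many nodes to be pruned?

Walk "uskohfhalzv" from the leaf back toward the root, removing each node that no remaining word uses.
The suffix "skohfhalzv" (10 nodes) is used only by "uskohfhalzv"; the node for "u" still has the child "w", so pruning stops there.
Nodes removed: 10

10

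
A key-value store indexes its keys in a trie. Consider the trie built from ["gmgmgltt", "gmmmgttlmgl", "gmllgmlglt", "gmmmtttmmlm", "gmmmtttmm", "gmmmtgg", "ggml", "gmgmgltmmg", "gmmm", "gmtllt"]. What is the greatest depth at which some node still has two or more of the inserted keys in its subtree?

Look for the deepest trie node that still has at least two words in its subtree.
e.g. "gmmmtttmm" and "gmmmtttmmlm" share the prefix "gmmmtttmm" of length 9; no pair shares a longer one.
Longest shared-prefix length: 9

9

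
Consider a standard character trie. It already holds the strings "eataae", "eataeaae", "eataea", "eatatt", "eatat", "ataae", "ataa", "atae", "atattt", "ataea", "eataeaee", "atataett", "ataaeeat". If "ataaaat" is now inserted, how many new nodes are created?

The longest prefix of "ataaaat" already in the trie is "ataa" (length 4).
So 7 − 4 = 3 new nodes.

3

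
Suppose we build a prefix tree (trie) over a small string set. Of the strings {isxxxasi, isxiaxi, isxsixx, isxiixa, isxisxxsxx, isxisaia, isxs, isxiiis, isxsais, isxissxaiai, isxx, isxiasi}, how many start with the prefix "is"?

Filter for entries beginning with "is":
Words under "is": isxiasi, isxiaxi, isxiiis, isxiixa, isxisaia, isxissxaiai, isxisxxsxx, isxs, isxsais, isxsixx, isxx, isxxxasi
Count: 12

12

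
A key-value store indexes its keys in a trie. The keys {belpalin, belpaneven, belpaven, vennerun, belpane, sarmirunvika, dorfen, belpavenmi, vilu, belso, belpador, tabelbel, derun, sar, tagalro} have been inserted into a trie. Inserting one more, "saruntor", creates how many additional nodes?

5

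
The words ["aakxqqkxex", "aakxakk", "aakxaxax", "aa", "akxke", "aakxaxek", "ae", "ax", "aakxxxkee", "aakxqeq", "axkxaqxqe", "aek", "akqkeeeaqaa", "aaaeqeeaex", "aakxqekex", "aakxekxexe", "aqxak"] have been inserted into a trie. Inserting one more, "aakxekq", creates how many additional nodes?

1

Walking "aakxekq" from the root, the first 6 characters ("aakxek") follow existing edges; "q" is the first miss.
So 7 − 6 = 1 new nodes.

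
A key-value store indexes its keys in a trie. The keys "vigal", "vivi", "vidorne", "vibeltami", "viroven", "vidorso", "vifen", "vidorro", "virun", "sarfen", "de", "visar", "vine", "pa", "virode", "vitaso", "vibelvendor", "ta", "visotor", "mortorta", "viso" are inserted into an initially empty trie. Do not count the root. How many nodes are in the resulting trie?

Trace insertions, counting only characters that open a new branch:
  "vigal" → 5 new (v, i, g, a, l)
  "vivi" → prefix "vi" already present; 2 new (v, i)
  "vidorne" → prefix "vi" already present; 5 new (d, o, r, n, e)
  "vibeltami" → prefix "vi" already present; 7 new (b, e, l, t, a, m, i)
  "viroven" → prefix "vi" already present; 5 new (r, o, v, e, n)
  "vidorso" → prefix "vidor" already present; 2 new (s, o)
  "vifen" → prefix "vi" already present; 3 new (f, e, n)
  "vidorro" → prefix "vidor" already present; 2 new (r, o)
  "virun" → prefix "vir" already present; 2 new (u, n)
  "sarfen" → 6 new (s, a, r, f, e, n)
  "de" → 2 new (d, e)
  "visar" → prefix "vi" already present; 3 new (s, a, r)
  "vine" → prefix "vi" already present; 2 new (n, e)
  "pa" → 2 new (p, a)
  "virode" → prefix "viro" already present; 2 new (d, e)
  "vitaso" → prefix "vi" already present; 4 new (t, a, s, o)
  "vibelvendor" → prefix "vibel" already present; 6 new (v, e, n, d, o, r)
  "ta" → 2 new (t, a)
  "visotor" → prefix "vis" already present; 4 new (o, t, o, r)
  "mortorta" → 8 new (m, o, r, t, o, r, t, a)
  "viso" → prefix "viso" already present; 0 new (none)
Total nodes = 5 + 2 + 5 + 7 + 5 + 2 + 3 + 2 + 2 + 6 + 2 + 3 + 2 + 2 + 2 + 4 + 6 + 2 + 4 + 8 + 0 = 74

74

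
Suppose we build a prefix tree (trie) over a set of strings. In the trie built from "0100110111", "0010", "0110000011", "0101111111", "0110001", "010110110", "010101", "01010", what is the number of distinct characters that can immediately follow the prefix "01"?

2

The children of the "01" node are the distinct next characters among strings starting with "01".
Distinct next characters after "01": 0, 1.
That node has 2 child edges.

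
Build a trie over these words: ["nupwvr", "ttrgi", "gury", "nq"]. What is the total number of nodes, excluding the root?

16

Trie structure (* marks end of a word):
(root)
├─ g
│  └─ u
│     └─ r
│        └─ y *
├─ n
│  ├─ q *
│  └─ u
│     └─ p
│        └─ w
│           └─ v
│              └─ r *
└─ t
   └─ t
      └─ r
         └─ g
            └─ i *
Counting every labelled node above: 16.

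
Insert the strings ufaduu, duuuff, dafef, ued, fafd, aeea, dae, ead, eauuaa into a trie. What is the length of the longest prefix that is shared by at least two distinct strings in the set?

2

The deepest shared node is where two words last agree before diverging.
"dae" and "dafef" agree on "da" (2 characters) before diverging; nothing deeper is shared.
Longest shared-prefix length: 2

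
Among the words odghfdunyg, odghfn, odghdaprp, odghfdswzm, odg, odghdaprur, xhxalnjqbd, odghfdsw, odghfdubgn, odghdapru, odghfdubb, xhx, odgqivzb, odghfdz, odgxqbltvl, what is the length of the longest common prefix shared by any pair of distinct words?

9

Equivalently: take the maximum, over all pairs, of their longest common prefix length.
"odghdapru" and "odghdaprur" agree on "odghdapru" (9 characters) before diverging; nothing deeper is shared.
Longest shared-prefix length: 9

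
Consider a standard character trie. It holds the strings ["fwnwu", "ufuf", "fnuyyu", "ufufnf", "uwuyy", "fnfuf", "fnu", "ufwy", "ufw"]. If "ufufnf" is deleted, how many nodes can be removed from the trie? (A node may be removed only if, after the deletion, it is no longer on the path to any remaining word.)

Walk "ufufnf" from the leaf back toward the root, removing each node that no remaining word uses.
The suffix "nf" (2 nodes) is used only by "ufufnf"; "ufuf" is itself a stored word, so pruning stops there.
Nodes removed: 2

2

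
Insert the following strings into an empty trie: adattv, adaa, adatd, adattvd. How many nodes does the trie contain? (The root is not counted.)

For each word, the new-node count is its length minus the longest prefix already in the trie:
  "adattv" → 6 new (a, d, a, t, t, v)
  "adaa" → prefix "ada" already present; 1 new (a)
  "adatd" → prefix "adat" already present; 1 new (d)
  "adattvd" → prefix "adattv" already present; 1 new (d)
Total nodes = 6 + 1 + 1 + 1 = 9

9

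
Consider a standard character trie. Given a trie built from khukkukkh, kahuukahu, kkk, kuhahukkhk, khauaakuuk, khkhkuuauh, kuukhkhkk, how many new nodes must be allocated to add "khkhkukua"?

3

The longest prefix of "khkhkukua" already in the trie is "khkhku" (length 6).
So 9 − 6 = 3 new nodes.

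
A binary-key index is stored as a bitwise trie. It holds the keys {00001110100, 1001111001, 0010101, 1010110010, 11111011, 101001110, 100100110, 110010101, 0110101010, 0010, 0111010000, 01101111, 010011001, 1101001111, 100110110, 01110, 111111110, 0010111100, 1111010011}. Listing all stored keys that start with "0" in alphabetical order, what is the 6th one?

Filter for "0…" and sort: "00001110100", "0010", "0010101", "0010111100", "010011001", "0110101010", "01101111", "01110", "0111010000"
Position 6: 0110101010

0110101010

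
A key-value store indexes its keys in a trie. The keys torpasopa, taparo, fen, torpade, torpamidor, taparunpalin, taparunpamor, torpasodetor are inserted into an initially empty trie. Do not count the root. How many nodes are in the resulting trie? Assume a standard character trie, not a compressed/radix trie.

For each word, the new-node count is its length minus the longest prefix already in the trie:
  "torpasopa" → 9 new (t, o, r, p, a, s, o, p, a)
  "taparo" → prefix "t" already present; 5 new (a, p, a, r, o)
  "fen" → 3 new (f, e, n)
  "torpade" → prefix "torpa" already present; 2 new (d, e)
  "torpamidor" → prefix "torpa" already present; 5 new (m, i, d, o, r)
  "taparunpalin" → prefix "tapar" already present; 7 new (u, n, p, a, l, i, n)
  "taparunpamor" → prefix "taparunpa" already present; 3 new (m, o, r)
  "torpasodetor" → prefix "torpaso" already present; 5 new (d, e, t, o, r)
Total nodes = 9 + 5 + 3 + 2 + 5 + 7 + 3 + 5 = 39

39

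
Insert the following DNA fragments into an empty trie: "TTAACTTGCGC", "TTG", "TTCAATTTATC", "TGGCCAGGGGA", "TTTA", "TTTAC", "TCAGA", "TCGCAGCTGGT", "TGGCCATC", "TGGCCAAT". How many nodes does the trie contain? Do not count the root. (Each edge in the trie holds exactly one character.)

51

Trace insertions, counting only characters that open a new branch:
  "TTAACTTGCGC" → 11 new (T, T, A, A, C, T, T, G, C, G, C)
  "TTG" → prefix "TT" already present; 1 new (G)
  "TTCAATTTATC" → prefix "TT" already present; 9 new (C, A, A, T, T, T, A, T, C)
  "TGGCCAGGGGA" → prefix "T" already present; 10 new (G, G, C, C, A, G, G, G, G, A)
  "TTTA" → prefix "TT" already present; 2 new (T, A)
  "TTTAC" → prefix "TTTA" already present; 1 new (C)
  "TCAGA" → prefix "T" already present; 4 new (C, A, G, A)
  "TCGCAGCTGGT" → prefix "TC" already present; 9 new (G, C, A, G, C, T, G, G, T)
  "TGGCCATC" → prefix "TGGCCA" already present; 2 new (T, C)
  "TGGCCAAT" → prefix "TGGCCA" already present; 2 new (A, T)
Total nodes = 11 + 1 + 9 + 10 + 2 + 1 + 4 + 9 + 2 + 2 = 51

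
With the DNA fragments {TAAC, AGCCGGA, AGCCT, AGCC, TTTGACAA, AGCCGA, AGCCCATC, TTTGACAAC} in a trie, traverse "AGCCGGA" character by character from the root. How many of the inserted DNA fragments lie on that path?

Walk "AGCCGGA" from the root; an end-of-word marker is hit whenever a stored word is a prefix of "AGCCGGA".
Prefixes of the query that are stored words: "AGCC", "AGCCGGA"
Count: 2

2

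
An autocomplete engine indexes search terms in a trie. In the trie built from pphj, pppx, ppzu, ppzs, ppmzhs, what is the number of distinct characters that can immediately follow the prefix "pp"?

Walk "pp" from the root, arriving at one node.
Distinct next characters after "pp": h, m, p, z.
That node has 4 child edges.

4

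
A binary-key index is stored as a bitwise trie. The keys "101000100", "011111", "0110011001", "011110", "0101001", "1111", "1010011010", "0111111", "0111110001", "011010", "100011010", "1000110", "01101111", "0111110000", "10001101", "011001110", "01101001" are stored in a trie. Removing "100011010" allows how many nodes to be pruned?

1

Walk "100011010" from the leaf back toward the root, removing each node that no remaining word uses.
The suffix "0" (1 node) is used only by "100011010"; "10001101" is itself a stored word, so pruning stops there.
Nodes removed: 1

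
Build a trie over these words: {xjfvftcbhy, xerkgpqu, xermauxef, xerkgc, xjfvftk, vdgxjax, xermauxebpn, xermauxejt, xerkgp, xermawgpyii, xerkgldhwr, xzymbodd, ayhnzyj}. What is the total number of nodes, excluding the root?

Trace insertions, counting only characters that open a new branch:
  "xjfvftcbhy" → 10 new (x, j, f, v, f, t, c, b, h, y)
  "xerkgpqu" → prefix "x" already present; 7 new (e, r, k, g, p, q, u)
  "xermauxef" → prefix "xer" already present; 6 new (m, a, u, x, e, f)
  "xerkgc" → prefix "xerkg" already present; 1 new (c)
  "xjfvftk" → prefix "xjfvft" already present; 1 new (k)
  "vdgxjax" → 7 new (v, d, g, x, j, a, x)
  "xermauxebpn" → prefix "xermauxe" already present; 3 new (b, p, n)
  "xermauxejt" → prefix "xermauxe" already present; 2 new (j, t)
  "xerkgp" → prefix "xerkgp" already present; 0 new (none)
  "xermawgpyii" → prefix "xerma" already present; 6 new (w, g, p, y, i, i)
  "xerkgldhwr" → prefix "xerkg" already present; 5 new (l, d, h, w, r)
  "xzymbodd" → prefix "x" already present; 7 new (z, y, m, b, o, d, d)
  "ayhnzyj" → 7 new (a, y, h, n, z, y, j)
Total nodes = 10 + 7 + 6 + 1 + 1 + 7 + 3 + 2 + 0 + 6 + 5 + 7 + 7 = 62

62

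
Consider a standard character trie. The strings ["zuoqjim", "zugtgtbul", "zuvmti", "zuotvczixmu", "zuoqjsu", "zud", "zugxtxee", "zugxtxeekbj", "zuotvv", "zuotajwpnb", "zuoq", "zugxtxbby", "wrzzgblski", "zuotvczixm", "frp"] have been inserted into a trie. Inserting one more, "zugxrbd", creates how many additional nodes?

"zugx" is already a path in the trie; the remaining "rbd" must be added.
New nodes needed: |"zugxrbd"| − 4 = 7 − 4 = 3.

3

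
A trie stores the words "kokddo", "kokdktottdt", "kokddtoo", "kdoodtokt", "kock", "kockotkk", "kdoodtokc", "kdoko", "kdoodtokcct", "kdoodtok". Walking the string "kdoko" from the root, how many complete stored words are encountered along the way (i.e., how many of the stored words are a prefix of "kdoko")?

Traverse "kdoko" character by character; count nodes along the way that are marked as word ends.
Prefixes of the query that are stored words: "kdoko"
Count: 1

1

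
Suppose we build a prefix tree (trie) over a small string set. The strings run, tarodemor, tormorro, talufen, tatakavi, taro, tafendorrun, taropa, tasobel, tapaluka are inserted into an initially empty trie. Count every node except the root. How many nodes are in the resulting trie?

Trace insertions, counting only characters that open a new branch:
  "run" → 3 new (r, u, n)
  "tarodemor" → 9 new (t, a, r, o, d, e, m, o, r)
  "tormorro" → prefix "t" already present; 7 new (o, r, m, o, r, r, o)
  "talufen" → prefix "ta" already present; 5 new (l, u, f, e, n)
  "tatakavi" → prefix "ta" already present; 6 new (t, a, k, a, v, i)
  "taro" → prefix "taro" already present; 0 new (none)
  "tafendorrun" → prefix "ta" already present; 9 new (f, e, n, d, o, r, r, u, n)
  "taropa" → prefix "taro" already present; 2 new (p, a)
  "tasobel" → prefix "ta" already present; 5 new (s, o, b, e, l)
  "tapaluka" → prefix "ta" already present; 6 new (p, a, l, u, k, a)
Total nodes = 3 + 9 + 7 + 5 + 6 + 0 + 9 + 2 + 5 + 6 = 52

52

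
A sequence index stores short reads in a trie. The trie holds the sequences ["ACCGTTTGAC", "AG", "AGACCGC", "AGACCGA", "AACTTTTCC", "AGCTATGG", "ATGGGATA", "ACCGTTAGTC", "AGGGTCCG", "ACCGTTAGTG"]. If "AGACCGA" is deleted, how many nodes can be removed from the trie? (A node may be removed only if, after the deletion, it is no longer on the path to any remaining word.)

1

A node on "AGACCGA"'s path can go only if nothing else ends at it or branches off below it.
The suffix "A" (1 node) is used only by "AGACCGA"; the node for "AGACCG" still has the child "C", so pruning stops there.
Nodes removed: 1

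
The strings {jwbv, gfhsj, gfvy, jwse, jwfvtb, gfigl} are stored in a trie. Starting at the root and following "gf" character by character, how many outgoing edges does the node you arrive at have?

3

Follow the path "gf" to its node, then look at its outgoing edges.
Characters that immediately follow "gf" among the stored strings: {h, i, v}.
That node has 3 child edges.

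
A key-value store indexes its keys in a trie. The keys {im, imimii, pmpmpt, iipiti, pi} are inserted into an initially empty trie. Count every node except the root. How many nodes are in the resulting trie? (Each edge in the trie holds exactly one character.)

18

Trie structure (* marks end of a word):
(root)
├─ i
│  ├─ i
│  │  └─ p
│  │     └─ i
│  │        └─ t
│  │           └─ i *
│  └─ m *
│     └─ i
│        └─ m
│           └─ i
│              └─ i *
└─ p
   ├─ i *
   └─ m
      └─ p
         └─ m
            └─ p
               └─ t *
Counting every labelled node above: 18.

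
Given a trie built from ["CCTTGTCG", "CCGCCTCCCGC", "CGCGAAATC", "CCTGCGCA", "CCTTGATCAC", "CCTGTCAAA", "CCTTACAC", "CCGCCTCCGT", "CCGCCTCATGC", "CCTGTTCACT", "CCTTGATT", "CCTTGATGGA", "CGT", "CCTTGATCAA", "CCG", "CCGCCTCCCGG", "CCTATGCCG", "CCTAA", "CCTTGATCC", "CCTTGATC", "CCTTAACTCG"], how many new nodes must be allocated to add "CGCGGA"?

2

"CGCG" is already a path in the trie; the remaining "GA" must be added.
New nodes needed: |"CGCGGA"| − 4 = 6 − 4 = 2.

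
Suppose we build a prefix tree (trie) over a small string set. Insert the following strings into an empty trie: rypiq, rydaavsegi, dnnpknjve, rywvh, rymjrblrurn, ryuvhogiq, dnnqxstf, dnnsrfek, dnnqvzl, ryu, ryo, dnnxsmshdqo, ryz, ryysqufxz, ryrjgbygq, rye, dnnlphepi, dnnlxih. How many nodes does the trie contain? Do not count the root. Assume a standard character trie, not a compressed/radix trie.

For each word, the new-node count is its length minus the longest prefix already in the trie:
  "rypiq" → 5 new (r, y, p, i, q)
  "rydaavsegi" → prefix "ry" already present; 8 new (d, a, a, v, s, e, g, i)
  "dnnpknjve" → 9 new (d, n, n, p, k, n, j, v, e)
  "rywvh" → prefix "ry" already present; 3 new (w, v, h)
  "rymjrblrurn" → prefix "ry" already present; 9 new (m, j, r, b, l, r, u, r, n)
  "ryuvhogiq" → prefix "ry" already present; 7 new (u, v, h, o, g, i, q)
  "dnnqxstf" → prefix "dnn" already present; 5 new (q, x, s, t, f)
  "dnnsrfek" → prefix "dnn" already present; 5 new (s, r, f, e, k)
  "dnnqvzl" → prefix "dnnq" already present; 3 new (v, z, l)
  "ryu" → prefix "ryu" already present; 0 new (none)
  "ryo" → prefix "ry" already present; 1 new (o)
  "dnnxsmshdqo" → prefix "dnn" already present; 8 new (x, s, m, s, h, d, q, o)
  "ryz" → prefix "ry" already present; 1 new (z)
  "ryysqufxz" → prefix "ry" already present; 7 new (y, s, q, u, f, x, z)
  "ryrjgbygq" → prefix "ry" already present; 7 new (r, j, g, b, y, g, q)
  "rye" → prefix "ry" already present; 1 new (e)
  "dnnlphepi" → prefix "dnn" already present; 6 new (l, p, h, e, p, i)
  "dnnlxih" → prefix "dnnl" already present; 3 new (x, i, h)
Total nodes = 5 + 8 + 9 + 3 + 9 + 7 + 5 + 5 + 3 + 0 + 1 + 8 + 1 + 7 + 7 + 1 + 6 + 3 = 88

88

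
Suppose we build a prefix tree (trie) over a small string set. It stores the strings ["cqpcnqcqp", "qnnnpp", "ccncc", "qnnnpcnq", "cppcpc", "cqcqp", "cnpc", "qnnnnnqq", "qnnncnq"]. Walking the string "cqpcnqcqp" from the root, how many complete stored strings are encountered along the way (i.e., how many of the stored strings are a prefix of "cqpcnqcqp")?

1

Traverse "cqpcnqcqp" character by character; count nodes along the way that are marked as word ends.
Prefixes of the query that are stored words: "cqpcnqcqp"
Count: 1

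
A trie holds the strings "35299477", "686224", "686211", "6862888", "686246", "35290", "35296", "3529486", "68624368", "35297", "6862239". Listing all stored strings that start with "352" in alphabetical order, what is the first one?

35290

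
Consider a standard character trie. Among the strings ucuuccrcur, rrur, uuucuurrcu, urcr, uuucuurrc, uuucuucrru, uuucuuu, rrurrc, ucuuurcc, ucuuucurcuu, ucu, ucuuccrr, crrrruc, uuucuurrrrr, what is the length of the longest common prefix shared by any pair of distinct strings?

9

The deepest shared node is where two words last agree before diverging.
e.g. "uuucuurrc" and "uuucuurrcu" share the prefix "uuucuurrc" of length 9; no pair shares a longer one.
Longest shared-prefix length: 9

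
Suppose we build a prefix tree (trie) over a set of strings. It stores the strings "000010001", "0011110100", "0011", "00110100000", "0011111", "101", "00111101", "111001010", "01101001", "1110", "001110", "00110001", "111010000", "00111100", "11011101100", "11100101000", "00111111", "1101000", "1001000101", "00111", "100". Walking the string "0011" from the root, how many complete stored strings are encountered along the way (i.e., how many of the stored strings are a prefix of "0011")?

Check each prefix of "0011" against the stored set — each match is an end-marker on the path.
Prefixes of the query that are stored words: "0011"
Count: 1

1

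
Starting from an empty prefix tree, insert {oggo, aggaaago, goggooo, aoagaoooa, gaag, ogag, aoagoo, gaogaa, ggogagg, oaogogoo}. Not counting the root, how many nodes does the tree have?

Trace insertions, counting only characters that open a new branch:
  "oggo" → 4 new (o, g, g, o)
  "aggaaago" → 8 new (a, g, g, a, a, a, g, o)
  "goggooo" → 7 new (g, o, g, g, o, o, o)
  "aoagaoooa" → prefix "a" already present; 8 new (o, a, g, a, o, o, o, a)
  "gaag" → prefix "g" already present; 3 new (a, a, g)
  "ogag" → prefix "og" already present; 2 new (a, g)
  "aoagoo" → prefix "aoag" already present; 2 new (o, o)
  "gaogaa" → prefix "ga" already present; 4 new (o, g, a, a)
  "ggogagg" → prefix "g" already present; 6 new (g, o, g, a, g, g)
  "oaogogoo" → prefix "o" already present; 7 new (a, o, g, o, g, o, o)
Total nodes = 4 + 8 + 7 + 8 + 3 + 2 + 2 + 4 + 6 + 7 = 51

51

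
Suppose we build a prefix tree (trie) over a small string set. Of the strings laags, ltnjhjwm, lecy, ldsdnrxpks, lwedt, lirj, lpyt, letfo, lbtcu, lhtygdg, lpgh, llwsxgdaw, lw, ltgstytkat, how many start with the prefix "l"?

14

Traverse to the node for "l", then collect every word in that subtree.
Matches: "laags", "lbtcu", "ldsdnrxpks", "lecy", "letfo", "lhtygdg", "lirj", "llwsxgdaw", "lpgh", "lpyt", "ltgstytkat", "ltnjhjwm", "lw", "lwedt"
Count: 14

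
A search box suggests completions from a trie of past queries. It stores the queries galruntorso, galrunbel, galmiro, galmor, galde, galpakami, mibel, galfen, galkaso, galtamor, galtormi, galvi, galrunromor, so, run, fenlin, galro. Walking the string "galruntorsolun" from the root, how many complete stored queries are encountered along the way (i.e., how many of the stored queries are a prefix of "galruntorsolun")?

Traverse "galruntorsolun" character by character; count nodes along the way that are marked as word ends.
Prefixes of the query that are stored words: "galruntorso"
Count: 1

1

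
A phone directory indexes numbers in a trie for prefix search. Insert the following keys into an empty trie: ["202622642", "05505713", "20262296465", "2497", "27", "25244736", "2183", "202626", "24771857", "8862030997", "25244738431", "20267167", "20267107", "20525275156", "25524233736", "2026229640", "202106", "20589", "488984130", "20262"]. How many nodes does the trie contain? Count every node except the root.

Trace insertions, counting only characters that open a new branch:
  "202622642" → 9 new (2, 0, 2, 6, 2, 2, 6, 4, 2)
  "05505713" → 8 new (0, 5, 5, 0, 5, 7, 1, 3)
  "20262296465" → prefix "202622" already present; 5 new (9, 6, 4, 6, 5)
  "2497" → prefix "2" already present; 3 new (4, 9, 7)
  "27" → prefix "2" already present; 1 new (7)
  "25244736" → prefix "2" already present; 7 new (5, 2, 4, 4, 7, 3, 6)
  "2183" → prefix "2" already present; 3 new (1, 8, 3)
  "202626" → prefix "20262" already present; 1 new (6)
  "24771857" → prefix "24" already present; 6 new (7, 7, 1, 8, 5, 7)
  "8862030997" → 10 new (8, 8, 6, 2, 0, 3, 0, 9, 9, 7)
  "25244738431" → prefix "2524473" already present; 4 new (8, 4, 3, 1)
  "20267167" → prefix "2026" already present; 4 new (7, 1, 6, 7)
  "20267107" → prefix "202671" already present; 2 new (0, 7)
  "20525275156" → prefix "20" already present; 9 new (5, 2, 5, 2, 7, 5, 1, 5, 6)
  "25524233736" → prefix "25" already present; 9 new (5, 2, 4, 2, 3, 3, 7, 3, 6)
  "2026229640" → prefix "202622964" already present; 1 new (0)
  "202106" → prefix "202" already present; 3 new (1, 0, 6)
  "20589" → prefix "205" already present; 2 new (8, 9)
  "488984130" → 9 new (4, 8, 8, 9, 8, 4, 1, 3, 0)
  "20262" → prefix "20262" already present; 0 new (none)
Total nodes = 9 + 8 + 5 + 3 + 1 + 7 + 3 + 1 + 6 + 10 + 4 + 4 + 2 + 9 + 9 + 1 + 3 + 2 + 9 + 0 = 96

96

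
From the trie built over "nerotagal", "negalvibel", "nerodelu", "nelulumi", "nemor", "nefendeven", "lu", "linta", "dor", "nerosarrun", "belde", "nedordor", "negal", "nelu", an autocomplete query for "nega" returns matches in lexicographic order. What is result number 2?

negalvibel

DFS of the "nega" subtree visits, in order: "negal", "negalvibel"
The 2nd is negalvibel.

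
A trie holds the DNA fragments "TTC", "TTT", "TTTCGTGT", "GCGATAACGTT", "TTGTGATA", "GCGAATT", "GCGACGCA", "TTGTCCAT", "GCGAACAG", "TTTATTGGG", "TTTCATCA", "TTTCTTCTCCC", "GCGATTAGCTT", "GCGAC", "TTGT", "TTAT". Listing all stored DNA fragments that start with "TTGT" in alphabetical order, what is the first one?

TTGT

Filter for "TTGT…" and sort: "TTGT", "TTGTCCAT", "TTGTGATA"
The 1st is TTGT.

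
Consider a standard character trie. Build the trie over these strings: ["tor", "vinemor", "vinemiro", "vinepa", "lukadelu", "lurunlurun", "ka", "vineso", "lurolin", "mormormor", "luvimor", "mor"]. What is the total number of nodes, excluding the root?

53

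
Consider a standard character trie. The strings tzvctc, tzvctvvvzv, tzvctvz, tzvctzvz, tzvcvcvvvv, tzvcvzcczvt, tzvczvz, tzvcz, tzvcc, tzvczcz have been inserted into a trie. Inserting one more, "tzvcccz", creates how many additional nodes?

Walking "tzvcccz" from the root, the first 5 characters ("tzvcc") follow existing edges; "c" is the first miss.
Each of the 2 remaining characters creates one node.

2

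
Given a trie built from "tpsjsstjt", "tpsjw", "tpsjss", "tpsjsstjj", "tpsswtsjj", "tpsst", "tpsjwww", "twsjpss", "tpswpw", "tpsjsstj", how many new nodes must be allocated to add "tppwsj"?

"tp" is already a path in the trie; the remaining "pwsj" must be added.
New nodes needed: |"tppwsj"| − 2 = 6 − 2 = 4.

4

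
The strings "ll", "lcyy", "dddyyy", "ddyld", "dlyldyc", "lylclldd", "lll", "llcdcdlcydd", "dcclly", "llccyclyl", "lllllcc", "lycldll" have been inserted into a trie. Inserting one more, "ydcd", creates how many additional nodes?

"ydcd" shares no prefix with any stored word, so all 4 characters open new nodes.
4 − 0 = 4 new nodes.

4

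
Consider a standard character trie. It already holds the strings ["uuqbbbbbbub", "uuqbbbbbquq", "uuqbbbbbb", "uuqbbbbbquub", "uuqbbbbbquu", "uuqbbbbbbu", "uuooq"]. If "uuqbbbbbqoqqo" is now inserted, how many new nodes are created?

4

Walking "uuqbbbbbqoqqo" from the root, the first 9 characters ("uuqbbbbbq") follow existing edges; "o" is the first miss.
New nodes needed: |"uuqbbbbbqoqqo"| − 9 = 13 − 9 = 4.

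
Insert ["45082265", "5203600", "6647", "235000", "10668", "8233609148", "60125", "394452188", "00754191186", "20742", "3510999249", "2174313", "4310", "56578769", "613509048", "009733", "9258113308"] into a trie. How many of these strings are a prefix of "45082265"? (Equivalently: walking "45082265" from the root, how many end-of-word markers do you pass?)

Check each prefix of "45082265" against the stored set — each match is an end-marker on the path.
Prefixes of the query that are stored words: "45082265"
Count: 1

1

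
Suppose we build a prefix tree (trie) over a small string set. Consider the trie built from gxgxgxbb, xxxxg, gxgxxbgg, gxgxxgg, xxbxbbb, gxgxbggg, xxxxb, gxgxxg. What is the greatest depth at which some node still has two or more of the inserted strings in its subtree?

The deepest shared node is where two words last agree before diverging.
"gxgxxg" and "gxgxxgg" agree on "gxgxxg" (6 characters) before diverging; nothing deeper is shared.
Longest shared-prefix length: 6

6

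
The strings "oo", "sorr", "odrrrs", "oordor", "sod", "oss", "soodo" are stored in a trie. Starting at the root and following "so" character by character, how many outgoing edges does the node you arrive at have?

Follow the path "so" to its node, then look at its outgoing edges.
Characters that immediately follow "so" among the stored strings: {d, o, r}.
That node has 3 child edges.

3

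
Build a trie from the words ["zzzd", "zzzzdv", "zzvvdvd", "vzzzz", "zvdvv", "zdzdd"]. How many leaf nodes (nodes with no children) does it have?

A leaf is a node with no children — equivalently, the end of a word that is not a proper prefix of any other stored word.
Those words: "vzzzz", "zdzdd", "zvdvv", "zzvvdvd", "zzzd", "zzzzdv"
Leaf count: 6

6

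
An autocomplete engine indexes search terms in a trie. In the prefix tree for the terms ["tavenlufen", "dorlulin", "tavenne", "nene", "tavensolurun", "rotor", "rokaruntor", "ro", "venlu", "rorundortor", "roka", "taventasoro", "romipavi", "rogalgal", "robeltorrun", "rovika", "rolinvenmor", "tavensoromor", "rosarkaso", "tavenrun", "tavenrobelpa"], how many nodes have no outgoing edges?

A leaf is a node with no children — equivalently, the end of a word that is not a proper prefix of any other stored word.
Those words: "dorlulin", "nene", "robeltorrun", "rogalgal", "rokaruntor", "rolinvenmor", "romipavi", "rorundortor", "rosarkaso", "rotor", "rovika", "tavenlufen", "tavenne", "tavenrobelpa", "tavenrun", "tavensolurun", "tavensoromor", "taventasoro", "venlu"
Leaf count: 19

19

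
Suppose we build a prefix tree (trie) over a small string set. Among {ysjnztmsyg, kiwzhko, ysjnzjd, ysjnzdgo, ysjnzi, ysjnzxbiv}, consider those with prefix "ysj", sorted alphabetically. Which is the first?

ysjnzdgo

Filter for "ysj…" and sort: "ysjnzdgo", "ysjnzi", "ysjnzjd", "ysjnztmsyg", "ysjnzxbiv"
Position 1: ysjnzdgo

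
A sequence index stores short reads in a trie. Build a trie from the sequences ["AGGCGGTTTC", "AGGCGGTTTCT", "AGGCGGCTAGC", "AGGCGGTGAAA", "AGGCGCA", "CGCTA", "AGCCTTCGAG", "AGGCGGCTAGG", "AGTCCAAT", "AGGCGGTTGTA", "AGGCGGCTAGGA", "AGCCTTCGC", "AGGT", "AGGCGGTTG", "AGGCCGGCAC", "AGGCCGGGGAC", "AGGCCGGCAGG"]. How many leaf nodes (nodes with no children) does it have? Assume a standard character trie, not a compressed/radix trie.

A leaf is a node with no children — equivalently, the end of a word that is not a proper prefix of any other stored word.
Those words: "AGCCTTCGAG", "AGCCTTCGC", "AGGCCGGCAC", "AGGCCGGCAGG", "AGGCCGGGGAC", "AGGCGCA", "AGGCGGCTAGC", "AGGCGGCTAGGA", "AGGCGGTGAAA", "AGGCGGTTGTA", "AGGCGGTTTCT", "AGGT", "AGTCCAAT", "CGCTA"
Leaf count: 14

14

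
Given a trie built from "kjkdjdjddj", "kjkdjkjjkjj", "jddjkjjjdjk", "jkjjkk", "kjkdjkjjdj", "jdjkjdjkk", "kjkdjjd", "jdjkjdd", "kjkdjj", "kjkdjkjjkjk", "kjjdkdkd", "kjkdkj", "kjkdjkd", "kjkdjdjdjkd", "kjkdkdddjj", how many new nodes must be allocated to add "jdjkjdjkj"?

Walking "jdjkjdjkj" from the root, the first 8 characters ("jdjkjdjk") follow existing edges; "j" is the first miss.
Each of the 1 remaining characters creates one node.

1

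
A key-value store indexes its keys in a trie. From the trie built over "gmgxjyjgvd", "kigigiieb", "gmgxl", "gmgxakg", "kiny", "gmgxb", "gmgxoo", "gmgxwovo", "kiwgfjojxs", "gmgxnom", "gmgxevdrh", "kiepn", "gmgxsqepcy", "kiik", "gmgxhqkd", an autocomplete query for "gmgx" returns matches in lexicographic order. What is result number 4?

Filter for "gmgx…" and sort: "gmgxakg", "gmgxb", "gmgxevdrh", "gmgxhqkd", "gmgxjyjgvd", "gmgxl", "gmgxnom", "gmgxoo", "gmgxsqepcy", "gmgxwovo"
Position 4: gmgxhqkd

gmgxhqkd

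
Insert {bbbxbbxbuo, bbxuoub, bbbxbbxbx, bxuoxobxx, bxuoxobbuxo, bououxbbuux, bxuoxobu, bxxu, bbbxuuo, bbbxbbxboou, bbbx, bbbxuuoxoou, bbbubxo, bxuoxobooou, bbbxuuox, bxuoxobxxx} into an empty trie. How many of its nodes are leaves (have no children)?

12

Leaves are exactly the stored words that no other stored word extends.
Those words: "bbbubxo", "bbbxbbxboou", "bbbxbbxbuo", "bbbxbbxbx", "bbbxuuoxoou", "bbxuoub", "bououxbbuux", "bxuoxobbuxo", "bxuoxobooou", "bxuoxobu", "bxuoxobxxx", "bxxu"
Leaf count: 12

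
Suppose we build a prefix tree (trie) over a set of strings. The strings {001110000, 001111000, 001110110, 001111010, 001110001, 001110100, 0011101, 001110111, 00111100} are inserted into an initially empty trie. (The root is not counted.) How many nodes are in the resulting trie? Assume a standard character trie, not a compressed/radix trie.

22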